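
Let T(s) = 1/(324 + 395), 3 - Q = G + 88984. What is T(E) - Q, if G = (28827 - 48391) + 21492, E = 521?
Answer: 65363572/719 ≈ 90909.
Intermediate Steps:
G = 1928 (G = -19564 + 21492 = 1928)
Q = -90909 (Q = 3 - (1928 + 88984) = 3 - 1*90912 = 3 - 90912 = -90909)
T(s) = 1/719
T(E) - Q = 1/719 - 1*(-90909) = 1/719 + 90909 = 65363572/719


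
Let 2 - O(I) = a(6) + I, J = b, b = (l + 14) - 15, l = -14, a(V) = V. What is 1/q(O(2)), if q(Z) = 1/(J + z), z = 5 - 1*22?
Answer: -32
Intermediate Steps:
z = -17 (z = 5 - 22 = -17)
b = -15 (b = (-14 + 14) - 15 = 0 - 15 = -15)
J = -15
O(I) = -4 - I (O(I) = 2 - (6 + I) = 2 + (-6 - I) = -4 - I)
q(Z) = -1/32 (q(Z) = 1/(-15 - 17) = 1/(-32) = -1/32)
1/q(O(2)) = 1/(-1/32) = -32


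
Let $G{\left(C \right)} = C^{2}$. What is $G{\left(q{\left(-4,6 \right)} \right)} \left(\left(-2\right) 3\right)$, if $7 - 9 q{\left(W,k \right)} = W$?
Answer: $- \frac{242}{27} \approx -8.963$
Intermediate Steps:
$q{\left(W,k \right)} = \frac{7}{9} - \frac{W}{9}$
$G{\left(q{\left(-4,6 \right)} \right)} \left(\left(-2\right) 3\right) = \left(\frac{7}{9} - - \frac{4}{9}\right)^{2} \left(\left(-2\right) 3\right) = \left(\frac{7}{9} + \frac{4}{9}\right)^{2} \left(-6\right) = \left(\frac{11}{9}\right)^{2} \left(-6\right) = \frac{121}{81} \left(-6\right) = - \frac{242}{27}$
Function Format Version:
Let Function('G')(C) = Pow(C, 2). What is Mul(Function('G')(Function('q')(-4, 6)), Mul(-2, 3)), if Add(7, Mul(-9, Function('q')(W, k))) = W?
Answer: Rational(-242, 27) ≈ -8.9630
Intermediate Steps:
Function('q')(W, k) = Add(Rational(7, 9), Mul(Rational(-1, 9), W))
Mul(Function('G')(Function('q')(-4, 6)), Mul(-2, 3)) = Mul(Pow(Add(Rational(7, 9), Mul(Rational(-1, 9), -4)), 2), Mul(-2, 3)) = Mul(Pow(Add(Rational(7, 9), Rational(4, 9)), 2), -6) = Mul(Pow(Rational(11, 9), 2), -6) = Mul(Rational(121, 81), -6) = Rational(-242, 27)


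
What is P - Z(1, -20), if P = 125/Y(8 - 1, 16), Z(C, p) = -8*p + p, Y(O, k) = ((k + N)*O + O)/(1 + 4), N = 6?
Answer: -21915/161 ≈ -136.12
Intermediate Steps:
Y(O, k) = O/5 + O*(6 + k)/5 (Y(O, k) = ((k + 6)*O + O)/(1 + 4) = ((6 + k)*O + O)/5 = (O*(6 + k) + O)*(1/5) = (O + O*(6 + k))*(1/5) = O/5 + O*(6 + k)/5)
Z(C, p) = -7*p
P = 625/161 (P = 125/(((8 - 1)*(7 + 16)/5)) = 125/(((1/5)*7*23)) = 125/(161/5) = 125*(5/161) = 625/161 ≈ 3.8820)
P - Z(1, -20) = 625/161 - (-7)*(-20) = 625/161 - 1*140 = 625/161 - 140 = -21915/161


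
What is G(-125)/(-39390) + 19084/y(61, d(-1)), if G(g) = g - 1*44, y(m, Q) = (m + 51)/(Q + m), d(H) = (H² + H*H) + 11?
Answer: 133719248/10605 ≈ 12609.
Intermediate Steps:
d(H) = 11 + 2*H² (d(H) = (H² + H²) + 11 = 2*H² + 11 = 11 + 2*H²)
y(m, Q) = (51 + m)/(Q + m)
G(g) = -44 + g (G(g) = g - 44 = -44 + g)
G(-125)/(-39390) + 19084/y(61, d(-1)) = (-44 - 125)/(-39390) + 19084/(((51 + 61)/((11 + 2*(-1)²) + 61))) = -169*(-1/39390) + 19084/((112/((11 + 2*1) + 61))) = 13/3030 + 19084/((112/((11 + 2) + 61))) = 13/3030 + 19084/((112/(13 + 61))) = 13/3030 + 19084/((112/74)) = 13/3030 + 19084/(((1/74)*112)) = 13/3030 + 19084/(56/37) = 13/3030 + 19084*(37/56) = 13/3030 + 176527/14 = 133719248/10605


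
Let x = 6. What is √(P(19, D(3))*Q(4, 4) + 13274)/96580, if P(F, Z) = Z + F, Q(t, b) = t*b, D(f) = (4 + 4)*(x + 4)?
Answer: √14858/96580 ≈ 0.0012621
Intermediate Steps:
D(f) = 80 (D(f) = (4 + 4)*(6 + 4) = 8*10 = 80)
Q(t, b) = b*t
P(F, Z) = F + Z
√(P(19, D(3))*Q(4, 4) + 13274)/96580 = √((19 + 80)*(4*4) + 13274)/96580 = √(99*16 + 13274)*(1/96580) = √(1584 + 13274)*(1/96580) = √14858*(1/96580) = √14858/96580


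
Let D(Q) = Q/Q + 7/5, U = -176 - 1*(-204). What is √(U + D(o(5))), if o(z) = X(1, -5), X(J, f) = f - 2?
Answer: 2*√190/5 ≈ 5.5136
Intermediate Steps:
X(J, f) = -2 + f
o(z) = -7 (o(z) = -2 - 5 = -7)
U = 28 (U = -176 + 204 = 28)
D(Q) = 12/5 (D(Q) = 1 + 7*(⅕) = 1 + 7/5 = 12/5)
√(U + D(o(5))) = √(28 + 12/5) = √(152/5) = 2*√190/5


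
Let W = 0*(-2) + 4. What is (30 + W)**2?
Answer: 1156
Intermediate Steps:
W = 4 (W = 0 + 4 = 4)
(30 + W)**2 = (30 + 4)**2 = 34**2 = 1156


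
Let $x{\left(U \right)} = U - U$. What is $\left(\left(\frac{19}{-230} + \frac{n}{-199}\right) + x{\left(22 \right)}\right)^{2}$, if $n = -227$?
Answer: $\frac{2345368041}{2094892900} \approx 1.1196$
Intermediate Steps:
$x{\left(U \right)} = 0$
$\left(\left(\frac{19}{-230} + \frac{n}{-199}\right) + x{\left(22 \right)}\right)^{2} = \left(\left(\frac{19}{-230} - \frac{227}{-199}\right) + 0\right)^{2} = \left(\left(19 \left(- \frac{1}{230}\right) - - \frac{227}{199}\right) + 0\right)^{2} = \left(\left(- \frac{19}{230} + \frac{227}{199}\right) + 0\right)^{2} = \left(\frac{48429}{45770} + 0\right)^{2} = \left(\frac{48429}{45770}\right)^{2} = \frac{2345368041}{2094892900}$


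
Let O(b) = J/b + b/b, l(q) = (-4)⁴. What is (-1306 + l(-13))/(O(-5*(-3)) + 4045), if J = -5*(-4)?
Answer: -1575/6071 ≈ -0.25943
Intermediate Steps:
l(q) = 256
J = 20
O(b) = 1 + 20/b (O(b) = 20/b + b/b = 20/b + 1 = 1 + 20/b)
(-1306 + l(-13))/(O(-5*(-3)) + 4045) = (-1306 + 256)/((20 - 5*(-3))/((-5*(-3))) + 4045) = -1050/((20 + 15)/15 + 4045) = -1050/((1/15)*35 + 4045) = -1050/(7/3 + 4045) = -1050/12142/3 = -1050*3/12142 = -1575/6071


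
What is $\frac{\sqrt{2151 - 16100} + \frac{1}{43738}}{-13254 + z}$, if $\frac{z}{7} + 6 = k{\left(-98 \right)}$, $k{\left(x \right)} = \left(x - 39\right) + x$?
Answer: $- \frac{1}{653489458} - \frac{i \sqrt{13949}}{14941} \approx -1.5302 \cdot 10^{-9} - 0.0079048 i$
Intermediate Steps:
$k{\left(x \right)} = -39 + 2 x$ ($k{\left(x \right)} = \left(-39 + x\right) + x = -39 + 2 x$)
$z = -1687$ ($z = -42 + 7 \left(-39 + 2 \left(-98\right)\right) = -42 + 7 \left(-39 - 196\right) = -42 + 7 \left(-235\right) = -42 - 1645 = -1687$)
$\frac{\sqrt{2151 - 16100} + \frac{1}{43738}}{-13254 + z} = \frac{\sqrt{2151 - 16100} + \frac{1}{43738}}{-13254 - 1687} = \frac{\sqrt{-13949} + \frac{1}{43738}}{-14941} = \left(i \sqrt{13949} + \frac{1}{43738}\right) \left(- \frac{1}{14941}\right) = \left(\frac{1}{43738} + i \sqrt{13949}\right) \left(- \frac{1}{14941}\right) = - \frac{1}{653489458} - \frac{i \sqrt{13949}}{14941}$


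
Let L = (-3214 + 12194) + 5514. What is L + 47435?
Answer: 61929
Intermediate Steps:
L = 14494 (L = 8980 + 5514 = 14494)
L + 47435 = 14494 + 47435 = 61929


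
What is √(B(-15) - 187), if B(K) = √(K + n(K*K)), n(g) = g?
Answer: √(-187 + √210) ≈ 13.134*I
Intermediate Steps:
B(K) = √(K + K²) (B(K) = √(K + K*K) = √(K + K²))
√(B(-15) - 187) = √(√(-15*(1 - 15)) - 187) = √(√(-15*(-14)) - 187) = √(√210 - 187) = √(-187 + √210)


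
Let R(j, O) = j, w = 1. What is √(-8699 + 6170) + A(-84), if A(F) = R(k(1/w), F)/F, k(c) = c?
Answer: -1/84 + 3*I*√281 ≈ -0.011905 + 50.289*I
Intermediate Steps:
A(F) = 1/F (A(F) = 1/(1*F) = 1/F)
√(-8699 + 6170) + A(-84) = √(-8699 + 6170) + 1/(-84) = √(-2529) - 1/84 = 3*I*√281 - 1/84 = -1/84 + 3*I*√281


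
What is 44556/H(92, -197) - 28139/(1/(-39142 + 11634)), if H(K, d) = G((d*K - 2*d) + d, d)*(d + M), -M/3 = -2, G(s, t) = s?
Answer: 2650383144246440/3424057 ≈ 7.7405e+8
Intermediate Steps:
M = 6 (M = -3*(-2) = 6)
H(K, d) = (6 + d)*(-d + K*d) (H(K, d) = ((d*K - 2*d) + d)*(d + 6) = ((K*d - 2*d) + d)*(6 + d) = ((-2*d + K*d) + d)*(6 + d) = (-d + K*d)*(6 + d) = (6 + d)*(-d + K*d))
44556/H(92, -197) - 28139/(1/(-39142 + 11634)) = 44556/((-197*(-1 + 92)*(6 - 197))) - 28139/(1/(-39142 + 11634)) = 44556/((-197*91*(-191))) - 28139/(1/(-27508)) = 44556/3424057 - 28139/(-1/27508) = 44556*(1/3424057) - 28139*(-27508) = 44556/3424057 + 774047612 = 2650383144246440/3424057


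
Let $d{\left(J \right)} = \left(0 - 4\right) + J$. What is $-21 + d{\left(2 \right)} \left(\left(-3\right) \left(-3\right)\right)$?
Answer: $-39$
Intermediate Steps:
$d{\left(J \right)} = -4 + J$
$-21 + d{\left(2 \right)} \left(\left(-3\right) \left(-3\right)\right) = -21 + \left(-4 + 2\right) \left(\left(-3\right) \left(-3\right)\right) = -21 - 18 = -39$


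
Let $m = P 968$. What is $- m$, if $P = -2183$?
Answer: $2113144$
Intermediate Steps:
$m = -2113144$ ($m = \left(-2183\right) 968 = -2113144$)
$- m = \left(-1\right) \left(-2113144\right) = 2113144$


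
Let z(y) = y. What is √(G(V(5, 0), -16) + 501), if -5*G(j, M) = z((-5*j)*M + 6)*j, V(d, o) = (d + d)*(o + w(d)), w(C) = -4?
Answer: I*√25051 ≈ 158.28*I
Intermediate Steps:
V(d, o) = 2*d*(-4 + o) (V(d, o) = (d + d)*(o - 4) = (2*d)*(-4 + o) = 2*d*(-4 + o))
G(j, M) = -j*(6 - 5*M*j)/5 (G(j, M) = -((-5*j)*M + 6)*j/5 = -(-5*M*j + 6)*j/5 = -(6 - 5*M*j)*j/5 = -j*(6 - 5*M*j)/5)
√(G(V(5, 0), -16) + 501) = √((2*5*(-4 + 0))*(-6 + 5*(-16)*(2*5*(-4 + 0)))/5 + 501) = √((2*5*(-4))*(-6 + 5*(-16)*(2*5*(-4)))/5 + 501) = √((⅕)*(-40)*(-6 + 5*(-16)*(-40)) + 501) = √((⅕)*(-40)*(-6 + 3200) + 501) = √((⅕)*(-40)*3194 + 501) = √(-25552 + 501) = √(-25051) = I*√25051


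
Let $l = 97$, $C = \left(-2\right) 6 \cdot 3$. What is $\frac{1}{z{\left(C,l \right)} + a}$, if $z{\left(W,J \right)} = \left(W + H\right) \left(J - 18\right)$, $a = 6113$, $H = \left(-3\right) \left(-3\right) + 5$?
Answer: $\frac{1}{4375} \approx 0.00022857$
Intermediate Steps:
$H = 14$ ($H = 9 + 5 = 14$)
$C = -36$ ($C = \left(-12\right) 3 = -36$)
$z{\left(W,J \right)} = \left(-18 + J\right) \left(14 + W\right)$ ($z{\left(W,J \right)} = \left(W + 14\right) \left(J - 18\right) = \left(14 + W\right) \left(-18 + J\right) = \left(-18 + J\right) \left(14 + W\right)$)
$\frac{1}{z{\left(C,l \right)} + a} = \frac{1}{\left(-252 - -648 + 14 \cdot 97 + 97 \left(-36\right)\right) + 6113} = \frac{1}{\left(-252 + 648 + 1358 - 3492\right) + 6113} = \frac{1}{-1738 + 6113} = \frac{1}{4375}$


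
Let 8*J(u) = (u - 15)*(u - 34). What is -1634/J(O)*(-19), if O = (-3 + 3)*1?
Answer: 124184/255 ≈ 487.00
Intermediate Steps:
O = 0 (O = 0*1 = 0)
J(u) = (-34 + u)*(-15 + u)/8 (J(u) = ((u - 15)*(u - 34))/8 = ((-15 + u)*(-34 + u))/8 = ((-34 + u)*(-15 + u))/8 = (-34 + u)*(-15 + u)/8)
-1634/J(O)*(-19) = -1634/(255/4 - 49/8*0 + (⅛)*0²)*(-19) = -1634/(255/4 + 0 + (⅛)*0)*(-19) = -1634/(255/4 + 0 + 0)*(-19) = -1634/255/4*(-19) = -1634*4/255*(-19) = -6536/255*(-19) = 124184/255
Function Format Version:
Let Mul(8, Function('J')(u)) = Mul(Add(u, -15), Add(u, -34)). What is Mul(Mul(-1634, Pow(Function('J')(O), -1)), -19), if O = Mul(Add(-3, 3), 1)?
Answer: Rational(124184, 255) ≈ 487.00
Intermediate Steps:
O = 0 (O = Mul(0, 1) = 0)
Function('J')(u) = Mul(Rational(1, 8), Add(-34, u), Add(-15, u)) (Function('J')(u) = Mul(Rational(1, 8), Mul(Add(u, -15), Add(u, -34))) = Mul(Rational(1, 8), Mul(Add(-15, u), Add(-34, u))) = Mul(Rational(1, 8), Mul(Add(-34, u), Add(-15, u))) = Mul(Rational(1, 8), Add(-34, u), Add(-15, u)))
Mul(Mul(-1634, Pow(Function('J')(O), -1)), -19) = Mul(Mul(-1634, Pow(Add(Rational(255, 4), Mul(Rational(-49, 8), 0), Mul(Rational(1, 8), Pow(0, 2))), -1)), -19) = Mul(Mul(-1634, Pow(Add(Rational(255, 4), 0, Mul(Rational(1, 8), 0)), -1)), -19) = Mul(Mul(-1634, Pow(Add(Rational(255, 4), 0, 0), -1)), -19) = Mul(Mul(-1634, Pow(Rational(255, 4), -1)), -19) = Mul(Mul(-1634, Rational(4, 255)), -19) = Mul(Rational(-6536, 255), -19) = Rational(124184, 255)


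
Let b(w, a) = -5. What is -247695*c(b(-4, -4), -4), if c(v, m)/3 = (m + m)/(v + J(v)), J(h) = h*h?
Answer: 297234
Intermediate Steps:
J(h) = h**2
c(v, m) = 6*m/(v + v**2) (c(v, m) = 3*((m + m)/(v + v**2)) = 3*((2*m)/(v + v**2)) = 3*(2*m/(v + v**2)) = 6*m/(v + v**2))
-247695*c(b(-4, -4), -4) = -1486170*(-4)/((-5)*(1 - 5)) = -1486170*(-4)*(-1)/(5*(-4)) = -1486170*(-4)*(-1)*(-1)/(5*4) = -247695*(-6/5) = 297234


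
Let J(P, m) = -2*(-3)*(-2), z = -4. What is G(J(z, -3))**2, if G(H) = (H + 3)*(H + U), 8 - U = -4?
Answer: 0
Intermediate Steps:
U = 12 (U = 8 - 1*(-4) = 8 + 4 = 12)
J(P, m) = -12 (J(P, m) = 6*(-2) = -12)
G(H) = (3 + H)*(12 + H) (G(H) = (H + 3)*(H + 12) = (3 + H)*(12 + H))
G(J(z, -3))**2 = (36 + (-12)**2 + 15*(-12))**2 = (36 + 144 - 180)**2 = 0**2 = 0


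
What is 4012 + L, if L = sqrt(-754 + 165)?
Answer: 4012 + I*sqrt(589) ≈ 4012.0 + 24.269*I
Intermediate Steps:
L = I*sqrt(589) (L = sqrt(-589) = I*sqrt(589) ≈ 24.269*I)
4012 + L = 4012 + I*sqrt(589)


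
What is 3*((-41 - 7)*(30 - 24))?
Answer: -864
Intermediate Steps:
3*((-41 - 7)*(30 - 24)) = 3*(-48*6) = 3*(-288) = -864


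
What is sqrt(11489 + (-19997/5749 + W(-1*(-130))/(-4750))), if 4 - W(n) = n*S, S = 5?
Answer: sqrt(237257801670085)/143725 ≈ 107.17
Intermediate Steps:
W(n) = 4 - 5*n (W(n) = 4 - n*5 = 4 - 5*n)
sqrt(11489 + (-19997/5749 + W(-1*(-130))/(-4750))) = sqrt(11489 + (-19997/5749 + (4 - (-5)*(-130))/(-4750))) = sqrt(11489 + (-19997*1/5749 + (4 - 5*130)*(-1/4750))) = sqrt(11489 + (-19997/5749 + (4 - 650)*(-1/4750))) = sqrt(11489 + (-19997/5749 - 646*(-1/4750))) = sqrt(11489 + (-19997/5749 + 17/125)) = sqrt(11489 - 2401892/718625) = sqrt(8253880733/718625) = sqrt(237257801670085)/143725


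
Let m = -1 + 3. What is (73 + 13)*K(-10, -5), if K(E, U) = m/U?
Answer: -172/5 ≈ -34.400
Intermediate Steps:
m = 2
K(E, U) = 2/U
(73 + 13)*K(-10, -5) = (73 + 13)*(2/(-5)) = 86*(2*(-1/5)) = 86*(-2/5) = -172/5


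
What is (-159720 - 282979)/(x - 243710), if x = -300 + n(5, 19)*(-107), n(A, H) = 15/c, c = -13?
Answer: 5755087/3170525 ≈ 1.8152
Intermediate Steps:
n(A, H) = -15/13 (n(A, H) = 15/(-13) = 15*(-1/13) = -15/13)
x = -2295/13 (x = -300 - 15/13*(-107) = -300 + 1605/13 = -2295/13 ≈ -176.54)
(-159720 - 282979)/(x - 243710) = (-159720 - 282979)/(-2295/13 - 243710) = -442699/(-3170525/13) = -442699*(-13/3170525) = 5755087/3170525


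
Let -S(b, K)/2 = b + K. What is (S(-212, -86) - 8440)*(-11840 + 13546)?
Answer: -13381864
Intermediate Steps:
S(b, K) = -2*K - 2*b (S(b, K) = -2*(b + K) = -2*(K + b) = -2*K - 2*b)
(S(-212, -86) - 8440)*(-11840 + 13546) = ((-2*(-86) - 2*(-212)) - 8440)*(-11840 + 13546) = ((172 + 424) - 8440)*1706 = (596 - 8440)*1706 = -7844*1706 = -13381864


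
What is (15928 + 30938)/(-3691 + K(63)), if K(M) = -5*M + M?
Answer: -46866/3943 ≈ -11.886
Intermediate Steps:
K(M) = -4*M
(15928 + 30938)/(-3691 + K(63)) = (15928 + 30938)/(-3691 - 4*63) = 46866/(-3691 - 252) = 46866/(-3943) = 46866*(-1/3943) = -46866/3943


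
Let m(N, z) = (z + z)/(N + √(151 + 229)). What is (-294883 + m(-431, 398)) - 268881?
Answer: -104511477160/185381 - 1592*√95/185381 ≈ -5.6377e+5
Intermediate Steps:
m(N, z) = 2*z/(N + 2*√95) (m(N, z) = (2*z)/(N + √380) = (2*z)/(N + 2*√95) = 2*z/(N + 2*√95))
(-294883 + m(-431, 398)) - 268881 = (-294883 + 2*398/(-431 + 2*√95)) - 268881 = (-294883 + 796/(-431 + 2*√95)) - 268881 = -563764 + 796/(-431 + 2*√95)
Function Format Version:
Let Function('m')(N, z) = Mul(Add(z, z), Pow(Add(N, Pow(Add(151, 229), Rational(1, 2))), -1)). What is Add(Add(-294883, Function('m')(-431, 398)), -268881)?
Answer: Add(Rational(-104511477160, 185381), Mul(Rational(-1592, 185381), Pow(95, Rational(1, 2)))) ≈ -5.6377e+5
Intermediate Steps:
Function('m')(N, z) = Mul(2, z, Pow(Add(N, Mul(2, Pow(95, Rational(1, 2)))), -1)) (Function('m')(N, z) = Mul(Mul(2, z), Pow(Add(N, Pow(380, Rational(1, 2))), -1)) = Mul(Mul(2, z), Pow(Add(N, Mul(2, Pow(95, Rational(1, 2)))), -1)) = Mul(2, z, Pow(Add(N, Mul(2, Pow(95, Rational(1, 2)))), -1)))
Add(Add(-294883, Function('m')(-431, 398)), -268881) = Add(Add(-294883, Mul(2, 398, Pow(Add(-431, Mul(2, Pow(95, Rational(1, 2)))), -1))), -268881) = Add(Add(-294883, Mul(796, Pow(Add(-431, Mul(2, Pow(95, Rational(1, 2)))), -1))), -268881) = Add(-563764, Mul(796, Pow(Add(-431, Mul(2, Pow(95, Rational(1, 2)))), -1)))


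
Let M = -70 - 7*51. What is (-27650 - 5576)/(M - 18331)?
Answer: 16613/9379 ≈ 1.7713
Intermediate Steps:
M = -427 (M = -70 - 357 = -427)
(-27650 - 5576)/(M - 18331) = (-27650 - 5576)/(-427 - 18331) = -33226/(-18758) = -33226*(-1/18758) = 16613/9379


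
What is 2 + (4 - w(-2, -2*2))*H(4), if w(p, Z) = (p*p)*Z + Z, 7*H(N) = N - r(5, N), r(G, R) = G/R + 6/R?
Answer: 44/7 ≈ 6.2857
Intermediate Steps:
r(G, R) = 6/R + G/R
H(N) = -11/(7*N) + N/7 (H(N) = (N - (6 + 5)/N)/7 = (N - 11/N)/7 = -11/(7*N) + N/7)
w(p, Z) = Z + Z*p² (w(p, Z) = p²*Z + Z = Z*p² + Z = Z + Z*p²)
2 + (4 - w(-2, -2*2))*H(4) = 2 + (4 - (-2*2)*(1 + (-2)²))*((⅐)*(-11 + 4²)/4) = 2 + (4 - (-4)*(1 + 4))*((⅐)*(¼)*(-11 + 16)) = 2 + (4 - (-4)*5)*((⅐)*(¼)*5) = 2 + (4 - 1*(-20))*(5/28) = 2 + (4 + 20)*(5/28) = 2 + 24*(5/28) = 2 + 30/7 = 44/7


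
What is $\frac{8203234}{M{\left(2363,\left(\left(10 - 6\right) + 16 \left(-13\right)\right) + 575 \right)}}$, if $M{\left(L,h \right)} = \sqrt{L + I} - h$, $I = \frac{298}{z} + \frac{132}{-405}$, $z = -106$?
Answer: $- \frac{21775525669170}{967936537} - \frac{24609702 \sqrt{13423430310}}{967936537} \approx -25443.0$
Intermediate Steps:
$I = - \frac{22447}{7155}$ ($I = \frac{298}{-106} + \frac{132}{-405} = 298 \left(- \frac{1}{106}\right) + 132 \left(- \frac{1}{405}\right) = - \frac{149}{53} - \frac{44}{135} = - \frac{22447}{7155} \approx -3.1372$)
$M{\left(L,h \right)} = \sqrt{- \frac{22447}{7155} + L} - h$ ($M{\left(L,h \right)} = \sqrt{L - \frac{22447}{7155}} - h = \sqrt{- \frac{22447}{7155} + L} - h$)
$\frac{8203234}{M{\left(2363,\left(\left(10 - 6\right) + 16 \left(-13\right)\right) + 575 \right)}} = \frac{8203234}{- (\left(\left(10 - 6\right) + 16 \left(-13\right)\right) + 575) + \frac{\sqrt{-17845365 + 5688225 \cdot 2363}}{2385}} = \frac{8203234}{- (\left(\left(10 - 6\right) - 208\right) + 575) + \frac{\sqrt{-17845365 + 13441275675}}{2385}} = \frac{8203234}{- (\left(4 - 208\right) + 575) + \frac{\sqrt{13423430310}}{2385}} = \frac{8203234}{- (-204 + 575) + \frac{\sqrt{13423430310}}{2385}} = \frac{8203234}{\left(-1\right) 371 + \frac{\sqrt{13423430310}}{2385}} = \frac{8203234}{-371 + \frac{\sqrt{13423430310}}{2385}}$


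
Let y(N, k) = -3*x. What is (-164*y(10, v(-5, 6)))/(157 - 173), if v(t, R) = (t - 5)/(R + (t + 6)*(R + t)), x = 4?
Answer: -123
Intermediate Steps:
v(t, R) = (-5 + t)/(R + (6 + t)*(R + t))
y(N, k) = -12 (y(N, k) = -3*4 = -12)
(-164*y(10, v(-5, 6)))/(157 - 173) = (-164*(-12))/(157 - 173) = 1968/(-16) = 1968*(-1/16) = -123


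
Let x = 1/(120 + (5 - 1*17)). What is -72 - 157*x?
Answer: -7933/108 ≈ -73.454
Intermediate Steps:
x = 1/108 (x = 1/(120 + (5 - 17)) = 1/(120 - 12) = 1/108 ≈ 0.0092593)
-72 - 157*x = -72 - 157*1/108 = -72 - 157/108 = -7933/108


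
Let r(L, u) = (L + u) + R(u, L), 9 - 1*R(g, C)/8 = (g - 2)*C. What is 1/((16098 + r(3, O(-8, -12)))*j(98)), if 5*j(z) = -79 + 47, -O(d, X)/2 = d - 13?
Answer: -1/97632 ≈ -1.0243e-5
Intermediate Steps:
R(g, C) = 72 - 8*C*(-2 + g) (R(g, C) = 72 - 8*(g - 2)*C = 72 - 8*(-2 + g)*C = 72 - 8*C*(-2 + g))
O(d, X) = 26 - 2*d (O(d, X) = -2*(d - 13) = -2*(-13 + d) = 26 - 2*d)
j(z) = -32/5 (j(z) = (-79 + 47)/5 = (⅕)*(-32) = -32/5)
r(L, u) = 72 + u + 17*L - 8*L*u (r(L, u) = (L + u) + (72 + 16*L - 8*L*u) = 72 + u + 17*L - 8*L*u)
1/((16098 + r(3, O(-8, -12)))*j(98)) = 1/((16098 + (72 + (26 - 2*(-8)) + 17*3 - 8*3*(26 - 2*(-8))))*(-32/5)) = -5/32/(16098 + (72 + (26 + 16) + 51 - 8*3*(26 + 16))) = -5/32/(16098 + (72 + 42 + 51 - 8*3*42)) = -5/32/(16098 + (72 + 42 + 51 - 1008)) = -5/32/(16098 - 843) = -5/32/15255 = (1/15255)*(-5/32) = -1/97632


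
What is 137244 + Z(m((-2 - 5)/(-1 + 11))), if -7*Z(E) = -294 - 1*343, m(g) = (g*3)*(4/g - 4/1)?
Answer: 137335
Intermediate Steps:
m(g) = 3*g*(-4 + 4/g) (m(g) = (3*g)*(4/g - 4*1) = (3*g)*(4/g - 4) = (3*g)*(-4 + 4/g) = 3*g*(-4 + 4/g))
Z(E) = 91 (Z(E) = -(-294 - 1*343)/7 = -(-294 - 343)/7 = -1/7*(-637) = 91)
137244 + Z(m((-2 - 5)/(-1 + 11))) = 137244 + 91 = 137335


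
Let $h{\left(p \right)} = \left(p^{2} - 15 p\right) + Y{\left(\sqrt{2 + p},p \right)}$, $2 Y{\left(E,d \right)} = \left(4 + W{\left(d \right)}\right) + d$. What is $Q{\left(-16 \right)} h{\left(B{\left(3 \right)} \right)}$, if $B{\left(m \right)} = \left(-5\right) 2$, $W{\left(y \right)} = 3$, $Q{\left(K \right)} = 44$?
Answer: $10934$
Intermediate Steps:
$Y{\left(E,d \right)} = \frac{7}{2} + \frac{d}{2}$ ($Y{\left(E,d \right)} = \frac{\left(4 + 3\right) + d}{2} = \frac{7 + d}{2} = \frac{7}{2} + \frac{d}{2}$)
$B{\left(m \right)} = -10$
$h{\left(p \right)} = \frac{7}{2} + p^{2} - \frac{29 p}{2}$ ($h{\left(p \right)} = \left(p^{2} - 15 p\right) + \left(\frac{7}{2} + \frac{p}{2}\right) = \frac{7}{2} + p^{2} - \frac{29 p}{2}$)
$Q{\left(-16 \right)} h{\left(B{\left(3 \right)} \right)} = 44 \left(\frac{7}{2} + \left(-10\right)^{2} - -145\right) = 44 \left(\frac{7}{2} + 100 + 145\right) = 44 \cdot \frac{497}{2} = 10934$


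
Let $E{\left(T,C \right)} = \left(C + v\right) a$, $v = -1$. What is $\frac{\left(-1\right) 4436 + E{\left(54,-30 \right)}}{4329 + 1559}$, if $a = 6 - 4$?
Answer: $- \frac{2249}{2944} \approx -0.76393$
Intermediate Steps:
$a = 2$
$E{\left(T,C \right)} = -2 + 2 C$ ($E{\left(T,C \right)} = \left(C - 1\right) 2 = \left(-1 + C\right) 2 = -2 + 2 C$)
$\frac{\left(-1\right) 4436 + E{\left(54,-30 \right)}}{4329 + 1559} = \frac{\left(-1\right) 4436 + \left(-2 + 2 \left(-30\right)\right)}{4329 + 1559} = \frac{-4436 - 62}{5888} = \left(-4436 - 62\right) \frac{1}{5888} = \left(-4498\right) \frac{1}{5888} = - \frac{2249}{2944}$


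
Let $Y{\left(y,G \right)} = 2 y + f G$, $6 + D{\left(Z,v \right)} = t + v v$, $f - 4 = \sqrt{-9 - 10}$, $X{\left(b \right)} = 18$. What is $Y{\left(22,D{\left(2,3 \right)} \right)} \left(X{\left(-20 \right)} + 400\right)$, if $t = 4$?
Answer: $30096 + 2926 i \sqrt{19} \approx 30096.0 + 12754.0 i$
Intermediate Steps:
$f = 4 + i \sqrt{19}$ ($f = 4 + \sqrt{-9 - 10} = 4 + \sqrt{-19} = 4 + i \sqrt{19} \approx 4.0 + 4.3589 i$)
$D{\left(Z,v \right)} = -2 + v^{2}$ ($D{\left(Z,v \right)} = -6 + \left(4 + v v\right) = -6 + \left(4 + v^{2}\right) = -2 + v^{2}$)
$Y{\left(y,G \right)} = 2 y + G \left(4 + i \sqrt{19}\right)$ ($Y{\left(y,G \right)} = 2 y + \left(4 + i \sqrt{19}\right) G = 2 y + G \left(4 + i \sqrt{19}\right)$)
$Y{\left(22,D{\left(2,3 \right)} \right)} \left(X{\left(-20 \right)} + 400\right) = \left(2 \cdot 22 + \left(-2 + 3^{2}\right) \left(4 + i \sqrt{19}\right)\right) \left(18 + 400\right) = \left(44 + \left(-2 + 9\right) \left(4 + i \sqrt{19}\right)\right) 418 = \left(44 + 7 \left(4 + i \sqrt{19}\right)\right) 418 = \left(44 + \left(28 + 7 i \sqrt{19}\right)\right) 418 = \left(72 + 7 i \sqrt{19}\right) 418 = 30096 + 2926 i \sqrt{19}$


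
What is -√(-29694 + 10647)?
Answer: -I*√19047 ≈ -138.01*I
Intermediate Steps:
-√(-29694 + 10647) = -√(-19047) = -I*√19047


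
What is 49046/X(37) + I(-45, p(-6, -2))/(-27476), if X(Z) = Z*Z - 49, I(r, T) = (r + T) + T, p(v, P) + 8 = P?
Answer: 42114803/1133385 ≈ 37.158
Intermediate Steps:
p(v, P) = -8 + P
I(r, T) = r + 2*T (I(r, T) = (T + r) + T = r + 2*T)
X(Z) = -49 + Z² (X(Z) = Z² - 49 = -49 + Z²)
49046/X(37) + I(-45, p(-6, -2))/(-27476) = 49046/(-49 + 37²) + (-45 + 2*(-8 - 2))/(-27476) = 49046/(-49 + 1369) + (-45 + 2*(-10))*(-1/27476) = 49046/1320 + (-45 - 20)*(-1/27476) = 49046*(1/1320) - 65*(-1/27476) = 24523/660 + 65/27476 = 42114803/1133385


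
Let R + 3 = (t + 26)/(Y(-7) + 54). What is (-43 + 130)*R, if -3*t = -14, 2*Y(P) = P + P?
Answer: -9599/47 ≈ -204.23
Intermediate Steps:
Y(P) = P (Y(P) = (P + P)/2 = (2*P)/2 = P)
t = 14/3 (t = -1/3*(-14) = 14/3 ≈ 4.6667)
R = -331/141 (R = -3 + (14/3 + 26)/(-7 + 54) = -3 + (92/3)/47 = -3 + (92/3)*(1/47) = -3 + 92/141 = -331/141 ≈ -2.3475)
(-43 + 130)*R = (-43 + 130)*(-331/141) = 87*(-331/141) = -9599/47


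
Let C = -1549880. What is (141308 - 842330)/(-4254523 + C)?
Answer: 233674/1934801 ≈ 0.12077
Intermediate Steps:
(141308 - 842330)/(-4254523 + C) = (141308 - 842330)/(-4254523 - 1549880) = -701022/(-5804403) = -701022*(-1/5804403) = 233674/1934801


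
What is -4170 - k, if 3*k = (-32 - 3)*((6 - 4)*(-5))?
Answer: -12860/3 ≈ -4286.7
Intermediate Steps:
k = 350/3 (k = ((-32 - 3)*((6 - 4)*(-5)))/3 = (-70*(-5))/3 = (-35*(-10))/3 = (⅓)*350 = 350/3 ≈ 116.67)
-4170 - k = -4170 - 1*350/3 = -4170 - 350/3 = -12860/3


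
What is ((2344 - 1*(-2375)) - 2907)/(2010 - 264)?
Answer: 302/291 ≈ 1.0378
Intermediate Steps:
((2344 - 1*(-2375)) - 2907)/(2010 - 264) = ((2344 + 2375) - 2907)/1746 = (4719 - 2907)*(1/1746) = 1812*(1/1746) = 302/291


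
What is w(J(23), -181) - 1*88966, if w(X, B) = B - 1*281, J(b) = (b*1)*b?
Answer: -89428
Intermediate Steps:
J(b) = b² (J(b) = b*b = b²)
w(X, B) = -281 + B (w(X, B) = B - 281 = -281 + B)
w(J(23), -181) - 1*88966 = (-281 - 181) - 1*88966 = -462 - 88966 = -89428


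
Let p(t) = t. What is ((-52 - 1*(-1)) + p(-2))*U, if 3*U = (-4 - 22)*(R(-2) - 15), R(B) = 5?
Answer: -13780/3 ≈ -4593.3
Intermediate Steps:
U = 260/3 (U = ((-4 - 22)*(5 - 15))/3 = (-26*(-10))/3 = (⅓)*260 = 260/3 ≈ 86.667)
((-52 - 1*(-1)) + p(-2))*U = ((-52 - 1*(-1)) - 2)*(260/3) = ((-52 + 1) - 2)*(260/3) = (-51 - 2)*(260/3) = -53*260/3 = -13780/3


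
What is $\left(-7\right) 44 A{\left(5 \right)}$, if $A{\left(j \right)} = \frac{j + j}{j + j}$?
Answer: $-308$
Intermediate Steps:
$A{\left(j \right)} = 1$ ($A{\left(j \right)} = \frac{2 j}{2 j} = 2 j \frac{1}{2 j} = 1$)
$\left(-7\right) 44 A{\left(5 \right)} = \left(-7\right) 44 \cdot 1 = \left(-308\right) 1 = -308$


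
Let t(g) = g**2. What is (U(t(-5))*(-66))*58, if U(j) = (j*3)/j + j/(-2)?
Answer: 36366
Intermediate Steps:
U(j) = 3 - j/2 (U(j) = (3*j)/j + j*(-1/2) = 3 - j/2)
(U(t(-5))*(-66))*58 = ((3 - 1/2*(-5)**2)*(-66))*58 = ((3 - 1/2*25)*(-66))*58 = ((3 - 25/2)*(-66))*58 = -19/2*(-66)*58 = 627*58 = 36366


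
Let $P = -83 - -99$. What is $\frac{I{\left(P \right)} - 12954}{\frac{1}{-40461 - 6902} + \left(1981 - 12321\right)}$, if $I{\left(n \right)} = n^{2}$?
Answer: $\frac{601415374}{489733421} \approx 1.228$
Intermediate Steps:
$P = 16$ ($P = -83 + 99 = 16$)
$\frac{I{\left(P \right)} - 12954}{\frac{1}{-40461 - 6902} + \left(1981 - 12321\right)} = \frac{16^{2} - 12954}{\frac{1}{-40461 - 6902} + \left(1981 - 12321\right)} = \frac{256 - 12954}{\frac{1}{-47363} + \left(1981 - 12321\right)} = - \frac{12698}{- \frac{1}{47363} - 10340} = - \frac{12698}{- \frac{489733421}{47363}} = \left(-12698\right) \left(- \frac{47363}{489733421}\right) = \frac{601415374}{489733421}$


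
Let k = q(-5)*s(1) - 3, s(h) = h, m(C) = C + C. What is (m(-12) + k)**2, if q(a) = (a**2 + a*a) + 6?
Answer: 841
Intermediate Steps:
m(C) = 2*C
q(a) = 6 + 2*a**2 (q(a) = (a**2 + a**2) + 6 = 2*a**2 + 6 = 6 + 2*a**2)
k = 53 (k = (6 + 2*(-5)**2)*1 - 3 = (6 + 2*25)*1 - 3 = (6 + 50)*1 - 3 = 56*1 - 3 = 56 - 3 = 53)
(m(-12) + k)**2 = (2*(-12) + 53)**2 = (-24 + 53)**2 = 29**2 = 841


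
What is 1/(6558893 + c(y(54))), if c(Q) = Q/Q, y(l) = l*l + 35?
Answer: 1/6558894 ≈ 1.5246e-7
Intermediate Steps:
y(l) = 35 + l**2 (y(l) = l**2 + 35 = 35 + l**2)
c(Q) = 1
1/(6558893 + c(y(54))) = 1/(6558893 + 1) = 1/6558894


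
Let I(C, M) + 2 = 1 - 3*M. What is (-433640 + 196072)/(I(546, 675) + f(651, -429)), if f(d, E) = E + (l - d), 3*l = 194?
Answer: 178176/2281 ≈ 78.113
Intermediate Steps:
l = 194/3 (l = (⅓)*194 = 194/3 ≈ 64.667)
I(C, M) = -1 - 3*M (I(C, M) = -2 + (1 - 3*M) = -1 - 3*M)
f(d, E) = 194/3 + E - d (f(d, E) = E + (194/3 - d) = 194/3 + E - d)
(-433640 + 196072)/(I(546, 675) + f(651, -429)) = (-433640 + 196072)/((-1 - 3*675) + (194/3 - 429 - 1*651)) = -237568/((-1 - 2025) + (194/3 - 429 - 651)) = -237568/(-2026 - 3046/3) = -237568/(-9124/3) = -237568*(-3/9124) = 178176/2281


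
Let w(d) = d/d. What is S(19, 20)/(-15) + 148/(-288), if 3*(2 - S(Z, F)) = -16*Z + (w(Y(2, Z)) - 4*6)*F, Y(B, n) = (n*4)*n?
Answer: -141/8 ≈ -17.625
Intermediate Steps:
Y(B, n) = 4*n**2 (Y(B, n) = (4*n)*n = 4*n**2)
w(d) = 1
S(Z, F) = 2 + 16*Z/3 + 23*F/3 (S(Z, F) = 2 - (-16*Z + (1 - 4*6)*F)/3 = 2 - (-16*Z + (1 - 24)*F)/3 = 2 - (-16*Z - 23*F)/3 = 2 - (-23*F - 16*Z)/3 = 2 + (16*Z/3 + 23*F/3) = 2 + 16*Z/3 + 23*F/3)
S(19, 20)/(-15) + 148/(-288) = (2 + (16/3)*19 + (23/3)*20)/(-15) + 148/(-288) = (2 + 304/3 + 460/3)*(-1/15) + 148*(-1/288) = (770/3)*(-1/15) - 37/72 = -154/9 - 37/72 = -141/8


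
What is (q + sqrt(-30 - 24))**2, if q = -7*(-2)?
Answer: 142 + 84*I*sqrt(6) ≈ 142.0 + 205.76*I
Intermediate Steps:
q = 14
(q + sqrt(-30 - 24))**2 = (14 + sqrt(-30 - 24))**2 = (14 + sqrt(-54))**2 = (14 + 3*I*sqrt(6))**2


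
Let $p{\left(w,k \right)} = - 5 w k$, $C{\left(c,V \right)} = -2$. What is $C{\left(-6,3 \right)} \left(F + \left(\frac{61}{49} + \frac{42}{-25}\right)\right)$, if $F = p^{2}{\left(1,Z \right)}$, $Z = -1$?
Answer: $- \frac{60184}{1225} \approx -49.13$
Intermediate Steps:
$p{\left(w,k \right)} = - 5 k w$
$F = 25$ ($F = \left(\left(-5\right) \left(-1\right) 1\right)^{2} = 5^{2} = 25$)
$C{\left(-6,3 \right)} \left(F + \left(\frac{61}{49} + \frac{42}{-25}\right)\right) = - 2 \left(25 + \left(\frac{61}{49} + \frac{42}{-25}\right)\right) = - 2 \left(25 + \left(61 \cdot \frac{1}{49} + 42 \left(- \frac{1}{25}\right)\right)\right) = - 2 \left(25 + \left(\frac{61}{49} - \frac{42}{25}\right)\right) = - 2 \left(25 - \frac{533}{1225}\right) = \left(-2\right) \frac{30092}{1225} = - \frac{60184}{1225}$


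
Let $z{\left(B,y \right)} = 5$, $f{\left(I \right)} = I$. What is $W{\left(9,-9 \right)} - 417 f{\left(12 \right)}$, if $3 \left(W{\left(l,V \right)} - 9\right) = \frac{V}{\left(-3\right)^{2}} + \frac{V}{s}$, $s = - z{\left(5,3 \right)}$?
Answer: $- \frac{74921}{15} \approx -4994.7$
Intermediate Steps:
$s = -5$ ($s = \left(-1\right) 5 = -5$)
$W{\left(l,V \right)} = 9 - \frac{4 V}{135}$ ($W{\left(l,V \right)} = 9 + \frac{\frac{V}{\left(-3\right)^{2}} + \frac{V}{-5}}{3} = 9 + \frac{\frac{V}{9} + V \left(- \frac{1}{5}\right)}{3} = 9 + \frac{V \frac{1}{9} - \frac{V}{5}}{3} = 9 + \frac{\frac{V}{9} - \frac{V}{5}}{3} = 9 + \frac{\left(- \frac{4}{45}\right) V}{3} = 9 - \frac{4 V}{135}$)
$W{\left(9,-9 \right)} - 417 f{\left(12 \right)} = \left(9 - - \frac{4}{15}\right) - 5004 = \left(9 + \frac{4}{15}\right) - 5004 = \frac{139}{15} - 5004 = - \frac{74921}{15}$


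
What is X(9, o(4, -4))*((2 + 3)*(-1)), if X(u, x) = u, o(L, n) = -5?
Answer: -45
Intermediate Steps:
X(9, o(4, -4))*((2 + 3)*(-1)) = 9*((2 + 3)*(-1)) = 9*(5*(-1)) = 9*(-5) = -45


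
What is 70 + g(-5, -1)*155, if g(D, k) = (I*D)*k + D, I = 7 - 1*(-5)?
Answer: 8595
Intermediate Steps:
I = 12 (I = 7 + 5 = 12)
g(D, k) = D + 12*D*k (g(D, k) = (12*D)*k + D = 12*D*k + D = D + 12*D*k)
70 + g(-5, -1)*155 = 70 - 5*(1 + 12*(-1))*155 = 70 - 5*(1 - 12)*155 = 70 - 5*(-11)*155 = 70 + 55*155 = 70 + 8525 = 8595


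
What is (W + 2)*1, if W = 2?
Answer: 4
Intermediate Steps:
(W + 2)*1 = (2 + 2)*1 = 4*1 = 4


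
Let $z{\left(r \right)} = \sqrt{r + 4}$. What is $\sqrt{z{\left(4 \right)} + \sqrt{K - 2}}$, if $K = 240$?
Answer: $\sqrt{\sqrt{238} + 2 \sqrt{2}} \approx 4.2727$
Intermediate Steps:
$z{\left(r \right)} = \sqrt{4 + r}$
$\sqrt{z{\left(4 \right)} + \sqrt{K - 2}} = \sqrt{\sqrt{4 + 4} + \sqrt{240 - 2}} = \sqrt{\sqrt{8} + \sqrt{238}} = \sqrt{2 \sqrt{2} + \sqrt{238}} = \sqrt{\sqrt{238} + 2 \sqrt{2}}$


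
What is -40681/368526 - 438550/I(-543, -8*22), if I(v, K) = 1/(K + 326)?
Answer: -1426033037393/21678 ≈ -6.5783e+7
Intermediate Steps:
I(v, K) = 1/(326 + K)
-40681/368526 - 438550/I(-543, -8*22) = -40681/368526 - 438550/(1/(326 - 8*22)) = -40681*1/368526 - 438550/(1/(326 - 176)) = -2393/21678 - 438550/(1/150) = -2393/21678 - 438550/1/150 = -2393/21678 - 438550*150 = -2393/21678 - 65782500 = -1426033037393/21678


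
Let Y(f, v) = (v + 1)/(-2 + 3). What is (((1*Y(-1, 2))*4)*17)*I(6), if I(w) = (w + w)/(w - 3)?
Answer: 816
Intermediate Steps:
Y(f, v) = 1 + v (Y(f, v) = (1 + v)/1 = (1 + v)*1 = 1 + v)
I(w) = 2*w/(-3 + w) (I(w) = (2*w)/(-3 + w) = 2*w/(-3 + w))
(((1*Y(-1, 2))*4)*17)*I(6) = (((1*(1 + 2))*4)*17)*(2*6/(-3 + 6)) = (((1*3)*4)*17)*(2*6/3) = ((3*4)*17)*(2*6*(1/3)) = (12*17)*4 = 204*4 = 816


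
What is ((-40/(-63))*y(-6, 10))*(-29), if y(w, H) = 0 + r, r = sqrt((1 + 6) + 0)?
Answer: -1160*sqrt(7)/63 ≈ -48.715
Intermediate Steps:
r = sqrt(7) (r = sqrt(7 + 0) = sqrt(7) ≈ 2.6458)
y(w, H) = sqrt(7) (y(w, H) = 0 + sqrt(7) = sqrt(7))
((-40/(-63))*y(-6, 10))*(-29) = ((-40/(-63))*sqrt(7))*(-29) = ((-40*(-1/63))*sqrt(7))*(-29) = (40*sqrt(7)/63)*(-29) = -1160*sqrt(7)/63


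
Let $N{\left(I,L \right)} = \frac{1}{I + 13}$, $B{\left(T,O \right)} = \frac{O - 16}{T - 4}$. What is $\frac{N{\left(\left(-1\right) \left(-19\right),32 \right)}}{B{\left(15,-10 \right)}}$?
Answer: $- \frac{11}{832} \approx -0.013221$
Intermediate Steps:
$B{\left(T,O \right)} = \frac{-16 + O}{-4 + T}$
$N{\left(I,L \right)} = \frac{1}{13 + I}$
$\frac{N{\left(\left(-1\right) \left(-19\right),32 \right)}}{B{\left(15,-10 \right)}} = \frac{1}{\left(13 - -19\right) \frac{-16 - 10}{-4 + 15}} = \frac{1}{\left(13 + 19\right) \frac{1}{11} \left(-26\right)} = \frac{1}{32 \cdot \frac{1}{11} \left(-26\right)} = \frac{1}{32 \left(- \frac{26}{11}\right)} = \frac{1}{32} \left(- \frac{11}{26}\right) = - \frac{11}{832}$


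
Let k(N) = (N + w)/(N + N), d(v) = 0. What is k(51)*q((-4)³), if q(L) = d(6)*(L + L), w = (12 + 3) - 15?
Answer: 0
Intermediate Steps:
w = 0 (w = 15 - 15 = 0)
q(L) = 0 (q(L) = 0*(L + L) = 0*(2*L) = 0)
k(N) = ½ (k(N) = (N + 0)/(N + N) = N/((2*N)) = N*(1/(2*N)) = ½)
k(51)*q((-4)³) = (½)*0 = 0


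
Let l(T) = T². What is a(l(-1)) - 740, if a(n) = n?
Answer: -739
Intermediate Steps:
a(l(-1)) - 740 = (-1)² - 740 = 1 - 740 = -739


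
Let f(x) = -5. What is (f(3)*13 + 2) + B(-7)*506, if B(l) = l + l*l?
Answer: 21189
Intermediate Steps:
B(l) = l + l**2
(f(3)*13 + 2) + B(-7)*506 = (-5*13 + 2) - 7*(1 - 7)*506 = (-65 + 2) - 7*(-6)*506 = -63 + 42*506 = -63 + 21252 = 21189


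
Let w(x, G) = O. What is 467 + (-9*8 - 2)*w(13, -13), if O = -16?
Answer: 1651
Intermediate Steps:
w(x, G) = -16
467 + (-9*8 - 2)*w(13, -13) = 467 + (-9*8 - 2)*(-16) = 467 + (-72 - 2)*(-16) = 467 - 74*(-16) = 467 + 1184 = 1651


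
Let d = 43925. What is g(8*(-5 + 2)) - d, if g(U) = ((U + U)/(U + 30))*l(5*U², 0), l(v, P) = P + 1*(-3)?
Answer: -43901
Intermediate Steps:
l(v, P) = -3 + P (l(v, P) = P - 3 = -3 + P)
g(U) = -6*U/(30 + U) (g(U) = ((U + U)/(U + 30))*(-3 + 0) = ((2*U)/(30 + U))*(-3) = (2*U/(30 + U))*(-3) = -6*U/(30 + U))
g(8*(-5 + 2)) - d = -6*8*(-5 + 2)/(30 + 8*(-5 + 2)) - 1*43925 = -6*8*(-3)/(30 + 8*(-3)) - 43925 = -6*(-24)/(30 - 24) - 43925 = -6*(-24)/6 - 43925 = -6*(-24)*⅙ - 43925 = 24 - 43925 = -43901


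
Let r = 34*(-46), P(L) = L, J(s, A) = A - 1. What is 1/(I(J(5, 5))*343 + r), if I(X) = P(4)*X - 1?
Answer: 1/3581 ≈ 0.00027925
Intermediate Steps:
J(s, A) = -1 + A
r = -1564
I(X) = -1 + 4*X (I(X) = 4*X - 1 = -1 + 4*X)
1/(I(J(5, 5))*343 + r) = 1/((-1 + 4*(-1 + 5))*343 - 1564) = 1/((-1 + 4*4)*343 - 1564) = 1/((-1 + 16)*343 - 1564) = 1/(15*343 - 1564) = 1/(5145 - 1564) = 1/3581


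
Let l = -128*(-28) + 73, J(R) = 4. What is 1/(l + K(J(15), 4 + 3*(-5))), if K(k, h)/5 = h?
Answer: 1/3602 ≈ 0.00027762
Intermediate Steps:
K(k, h) = 5*h
l = 3657 (l = 3584 + 73 = 3657)
1/(l + K(J(15), 4 + 3*(-5))) = 1/(3657 + 5*(4 + 3*(-5))) = 1/(3657 + 5*(4 - 15)) = 1/(3657 + 5*(-11)) = 1/(3657 - 55) = 1/3602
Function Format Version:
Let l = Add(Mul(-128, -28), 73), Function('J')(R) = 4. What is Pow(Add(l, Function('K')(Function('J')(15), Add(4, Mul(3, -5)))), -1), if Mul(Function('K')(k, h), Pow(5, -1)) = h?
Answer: Rational(1, 3602) ≈ 0.00027762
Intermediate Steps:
Function('K')(k, h) = Mul(5, h)
l = 3657 (l = Add(3584, 73) = 3657)
Pow(Add(l, Function('K')(Function('J')(15), Add(4, Mul(3, -5)))), -1) = Pow(Add(3657, Mul(5, Add(4, Mul(3, -5)))), -1) = Pow(Add(3657, Mul(5, Add(4, -15))), -1) = Pow(Add(3657, Mul(5, -11)), -1) = Pow(Add(3657, -55), -1) = Pow(3602, -1) = Rational(1, 3602)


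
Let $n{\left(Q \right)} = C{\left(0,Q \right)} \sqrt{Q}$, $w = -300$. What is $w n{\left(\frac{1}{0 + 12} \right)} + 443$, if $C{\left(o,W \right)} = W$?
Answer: $443 - \frac{25 \sqrt{3}}{6} \approx 435.78$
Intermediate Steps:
$n{\left(Q \right)} = Q^{\frac{3}{2}}$ ($n{\left(Q \right)} = Q \sqrt{Q} = Q^{\frac{3}{2}}$)
$w n{\left(\frac{1}{0 + 12} \right)} + 443 = - 300 \left(\frac{1}{0 + 12}\right)^{\frac{3}{2}} + 443 = - 300 \left(\frac{1}{12}\right)^{\frac{3}{2}} + 443 = - \frac{300}{24 \sqrt{3}} + 443 = - 300 \frac{\sqrt{3}}{72} + 443 = - \frac{25 \sqrt{3}}{6} + 443 = 443 - \frac{25 \sqrt{3}}{6}$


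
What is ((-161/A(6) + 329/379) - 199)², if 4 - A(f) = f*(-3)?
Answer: 2934516319849/69522244 ≈ 42210.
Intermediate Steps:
A(f) = 4 + 3*f (A(f) = 4 - f*(-3) = 4 - (-3)*f = 4 + 3*f)
((-161/A(6) + 329/379) - 199)² = ((-161/(4 + 3*6) + 329/379) - 199)² = ((-161/(4 + 18) + 329*(1/379)) - 199)² = ((-161/22 + 329/379) - 199)² = (-53781/8338 - 199)² = (-1713043/8338)² = 2934516319849/69522244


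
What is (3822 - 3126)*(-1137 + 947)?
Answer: -132240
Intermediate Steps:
(3822 - 3126)*(-1137 + 947) = 696*(-190) = -132240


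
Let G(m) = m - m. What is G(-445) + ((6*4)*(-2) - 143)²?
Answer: 36481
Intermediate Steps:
G(m) = 0
G(-445) + ((6*4)*(-2) - 143)² = 0 + ((6*4)*(-2) - 143)² = 0 + (24*(-2) - 143)² = 0 + (-48 - 143)² = 0 + (-191)² = 0 + 36481 = 36481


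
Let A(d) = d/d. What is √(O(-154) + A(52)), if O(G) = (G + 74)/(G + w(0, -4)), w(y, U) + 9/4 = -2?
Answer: √603249/633 ≈ 1.2270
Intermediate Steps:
A(d) = 1
w(y, U) = -17/4 (w(y, U) = -9/4 - 2 = -17/4)
O(G) = (74 + G)/(-17/4 + G) (O(G) = (G + 74)/(G - 17/4) = (74 + G)/(-17/4 + G))
√(O(-154) + A(52)) = √(4*(74 - 154)/(-17 + 4*(-154)) + 1) = √(4*(-80)/(-17 - 616) + 1) = √(4*(-80)/(-633) + 1) = √(4*(-1/633)*(-80) + 1) = √(320/633 + 1) = √(953/633) = √603249/633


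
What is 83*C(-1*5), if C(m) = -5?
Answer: -415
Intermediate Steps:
83*C(-1*5) = 83*(-5) = -415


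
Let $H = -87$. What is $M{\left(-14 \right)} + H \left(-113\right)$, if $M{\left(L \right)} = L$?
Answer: $9817$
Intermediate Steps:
$M{\left(-14 \right)} + H \left(-113\right) = -14 - -9831 = -14 + 9831 = 9817$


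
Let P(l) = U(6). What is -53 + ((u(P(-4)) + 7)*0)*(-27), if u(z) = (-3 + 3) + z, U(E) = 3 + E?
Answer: -53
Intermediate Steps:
P(l) = 9 (P(l) = 3 + 6 = 9)
u(z) = z (u(z) = 0 + z = z)
-53 + ((u(P(-4)) + 7)*0)*(-27) = -53 + ((9 + 7)*0)*(-27) = -53 + (16*0)*(-27) = -53 + 0*(-27) = -53 + 0 = -53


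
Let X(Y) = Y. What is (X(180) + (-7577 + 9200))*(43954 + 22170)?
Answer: 119221572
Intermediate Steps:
(X(180) + (-7577 + 9200))*(43954 + 22170) = (180 + (-7577 + 9200))*(43954 + 22170) = (180 + 1623)*66124 = 1803*66124 = 119221572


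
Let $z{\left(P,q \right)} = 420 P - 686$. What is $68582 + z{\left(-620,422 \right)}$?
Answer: $-192504$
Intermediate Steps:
$z{\left(P,q \right)} = -686 + 420 P$
$68582 + z{\left(-620,422 \right)} = 68582 + \left(-686 + 420 \left(-620\right)\right) = 68582 - 261086 = -192504$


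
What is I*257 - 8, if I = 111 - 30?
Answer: 20809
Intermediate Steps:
I = 81
I*257 - 8 = 81*257 - 8 = 20817 - 8 = 20809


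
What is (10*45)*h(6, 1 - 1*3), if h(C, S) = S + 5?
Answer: 1350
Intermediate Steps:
h(C, S) = 5 + S
(10*45)*h(6, 1 - 1*3) = (10*45)*(5 + (1 - 1*3)) = 450*(5 + (1 - 3)) = 450*(5 - 2) = 450*3 = 1350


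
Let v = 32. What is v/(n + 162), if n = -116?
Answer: 16/23 ≈ 0.69565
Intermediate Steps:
v/(n + 162) = 32/(-116 + 162) = 32/46 = 32*(1/46) = 16/23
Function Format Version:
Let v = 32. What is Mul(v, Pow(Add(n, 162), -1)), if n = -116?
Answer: Rational(16, 23) ≈ 0.69565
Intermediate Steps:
Mul(v, Pow(Add(n, 162), -1)) = Mul(32, Pow(Add(-116, 162), -1)) = Mul(32, Pow(46, -1)) = Mul(32, Rational(1, 46)) = Rational(16, 23)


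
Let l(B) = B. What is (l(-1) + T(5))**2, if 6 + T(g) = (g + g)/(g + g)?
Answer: 36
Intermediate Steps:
T(g) = -5 (T(g) = -6 + (g + g)/(g + g) = -6 + (2*g)/((2*g)) = -6 + (2*g)*(1/(2*g)) = -6 + 1 = -5)
(l(-1) + T(5))**2 = (-1 - 5)**2 = (-6)**2 = 36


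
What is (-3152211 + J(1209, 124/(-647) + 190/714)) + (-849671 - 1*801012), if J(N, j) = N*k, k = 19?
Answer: -4779923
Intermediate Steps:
J(N, j) = 19*N (J(N, j) = N*19 = 19*N)
(-3152211 + J(1209, 124/(-647) + 190/714)) + (-849671 - 1*801012) = (-3152211 + 19*1209) + (-849671 - 1*801012) = (-3152211 + 22971) + (-849671 - 801012) = -3129240 - 1650683 = -4779923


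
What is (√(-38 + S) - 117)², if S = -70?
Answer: 13581 - 1404*I*√3 ≈ 13581.0 - 2431.8*I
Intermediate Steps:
(√(-38 + S) - 117)² = (√(-38 - 70) - 117)² = (√(-108) - 117)² = (6*I*√3 - 117)² = (-117 + 6*I*√3)²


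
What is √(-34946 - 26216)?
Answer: I*√61162 ≈ 247.31*I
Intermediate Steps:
√(-34946 - 26216) = √(-61162) = I*√61162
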